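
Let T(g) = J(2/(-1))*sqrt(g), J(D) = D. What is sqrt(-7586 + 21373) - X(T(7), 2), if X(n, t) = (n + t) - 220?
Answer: 218 + sqrt(13787) + 2*sqrt(7) ≈ 340.71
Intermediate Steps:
T(g) = -2*sqrt(g) (T(g) = (2/(-1))*sqrt(g) = (2*(-1))*sqrt(g) = -2*sqrt(g))
X(n, t) = -220 + n + t
sqrt(-7586 + 21373) - X(T(7), 2) = sqrt(-7586 + 21373) - (-220 - 2*sqrt(7) + 2) = sqrt(13787) - (-218 - 2*sqrt(7)) = sqrt(13787) + (218 + 2*sqrt(7)) = 218 + sqrt(13787) + 2*sqrt(7)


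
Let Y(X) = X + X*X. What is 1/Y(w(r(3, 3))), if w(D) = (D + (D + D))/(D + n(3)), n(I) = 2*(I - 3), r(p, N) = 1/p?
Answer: 1/12 ≈ 0.083333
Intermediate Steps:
n(I) = -6 + 2*I (n(I) = 2*(-3 + I) = -6 + 2*I)
w(D) = 3 (w(D) = (D + (D + D))/(D + (-6 + 2*3)) = (D + 2*D)/(D + (-6 + 6)) = (3*D)/(D + 0) = (3*D)/D = 3)
Y(X) = X + X²
1/Y(w(r(3, 3))) = 1/(3*(1 + 3)) = 1/(3*4) = 1/12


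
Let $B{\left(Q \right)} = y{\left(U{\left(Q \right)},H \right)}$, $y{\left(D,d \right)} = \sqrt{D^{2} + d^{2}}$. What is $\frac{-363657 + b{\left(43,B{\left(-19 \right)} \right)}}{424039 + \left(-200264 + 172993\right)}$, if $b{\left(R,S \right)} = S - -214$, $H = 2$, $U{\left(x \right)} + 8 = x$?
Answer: $- \frac{363443}{396768} + \frac{\sqrt{733}}{396768} \approx -0.91594$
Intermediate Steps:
$U{\left(x \right)} = -8 + x$
$B{\left(Q \right)} = \sqrt{4 + \left(-8 + Q\right)^{2}}$ ($B{\left(Q \right)} = \sqrt{\left(-8 + Q\right)^{2} + 2^{2}} = \sqrt{\left(-8 + Q\right)^{2} + 4} = \sqrt{4 + \left(-8 + Q\right)^{2}}$)
$b{\left(R,S \right)} = 214 + S$ ($b{\left(R,S \right)} = S + 214 = 214 + S$)
$\frac{-363657 + b{\left(43,B{\left(-19 \right)} \right)}}{424039 + \left(-200264 + 172993\right)} = \frac{-363657 + \left(214 + \sqrt{4 + \left(-8 - 19\right)^{2}}\right)}{424039 + \left(-200264 + 172993\right)} = \frac{-363657 + \left(214 + \sqrt{4 + \left(-27\right)^{2}}\right)}{424039 - 27271} = \frac{-363657 + \left(214 + \sqrt{4 + 729}\right)}{396768} = \left(-363657 + \left(214 + \sqrt{733}\right)\right) \frac{1}{396768} = \left(-363443 + \sqrt{733}\right) \frac{1}{396768} = - \frac{363443}{396768} + \frac{\sqrt{733}}{396768}$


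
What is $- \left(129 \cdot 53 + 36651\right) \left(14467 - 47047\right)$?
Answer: $1416839040$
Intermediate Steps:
$- \left(129 \cdot 53 + 36651\right) \left(14467 - 47047\right) = - \left(6837 + 36651\right) \left(-32580\right) = - 43488 \left(-32580\right) = \left(-1\right) \left(-1416839040\right) = 1416839040$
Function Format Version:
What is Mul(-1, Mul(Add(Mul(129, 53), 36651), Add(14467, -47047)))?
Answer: 1416839040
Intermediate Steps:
Mul(-1, Mul(Add(Mul(129, 53), 36651), Add(14467, -47047))) = Mul(-1, Mul(Add(6837, 36651), -32580)) = Mul(-1, Mul(43488, -32580)) = Mul(-1, -1416839040) = 1416839040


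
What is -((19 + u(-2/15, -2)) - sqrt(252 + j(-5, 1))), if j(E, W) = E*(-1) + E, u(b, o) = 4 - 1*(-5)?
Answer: -28 + 6*sqrt(7) ≈ -12.125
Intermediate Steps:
u(b, o) = 9 (u(b, o) = 4 + 5 = 9)
j(E, W) = 0 (j(E, W) = -E + E = 0)
-((19 + u(-2/15, -2)) - sqrt(252 + j(-5, 1))) = -((19 + 9) - sqrt(252 + 0)) = -(28 - sqrt(252)) = -(28 - 6*sqrt(7)) = -28 + 6*sqrt(7)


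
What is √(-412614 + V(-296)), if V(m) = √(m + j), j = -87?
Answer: √(-412614 + I*√383) ≈ 0.02 + 642.35*I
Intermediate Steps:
V(m) = √(-87 + m) (V(m) = √(m - 87) = √(-87 + m))
√(-412614 + V(-296)) = √(-412614 + √(-87 - 296)) = √(-412614 + √(-383)) = √(-412614 + I*√383)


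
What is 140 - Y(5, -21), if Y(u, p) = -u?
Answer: 145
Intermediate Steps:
140 - Y(5, -21) = 140 - (-1)*5 = 140 - 1*(-5) = 140 + 5 = 145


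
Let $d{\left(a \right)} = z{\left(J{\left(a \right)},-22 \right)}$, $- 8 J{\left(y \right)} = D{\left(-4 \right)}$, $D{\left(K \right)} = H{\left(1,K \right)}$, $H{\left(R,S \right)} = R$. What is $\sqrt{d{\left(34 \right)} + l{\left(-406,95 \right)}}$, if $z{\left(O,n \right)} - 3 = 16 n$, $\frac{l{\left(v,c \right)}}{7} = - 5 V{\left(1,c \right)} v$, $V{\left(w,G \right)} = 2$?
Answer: $3 \sqrt{3119} \approx 167.54$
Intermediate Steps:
$D{\left(K \right)} = 1$
$J{\left(y \right)} = - \frac{1}{8}$ ($J{\left(y \right)} = \left(- \frac{1}{8}\right) 1 = - \frac{1}{8}$)
$l{\left(v,c \right)} = - 70 v$ ($l{\left(v,c \right)} = 7 \left(-5\right) 2 v = 7 \left(- 10 v\right) = - 70 v$)
$z{\left(O,n \right)} = 3 + 16 n$
$d{\left(a \right)} = -349$ ($d{\left(a \right)} = 3 + 16 \left(-22\right) = 3 - 352 = -349$)
$\sqrt{d{\left(34 \right)} + l{\left(-406,95 \right)}} = \sqrt{-349 - -28420} = \sqrt{-349 + 28420} = \sqrt{28071} = 3 \sqrt{3119}$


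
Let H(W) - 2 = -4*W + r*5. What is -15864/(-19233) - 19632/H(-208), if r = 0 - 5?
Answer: -121582760/5186499 ≈ -23.442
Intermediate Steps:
r = -5
H(W) = -23 - 4*W (H(W) = 2 + (-4*W - 5*5) = 2 + (-4*W - 25) = 2 + (-25 - 4*W) = -23 - 4*W)
-15864/(-19233) - 19632/H(-208) = -15864/(-19233) - 19632/(-23 - 4*(-208)) = -15864*(-1/19233) - 19632/(-23 + 832) = 5288/6411 - 19632/809 = -121582760/5186499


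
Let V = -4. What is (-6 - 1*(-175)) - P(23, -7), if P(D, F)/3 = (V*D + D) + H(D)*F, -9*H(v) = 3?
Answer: 369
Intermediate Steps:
H(v) = -⅓ (H(v) = -⅑*3 = -⅓)
P(D, F) = -F - 9*D (P(D, F) = 3*((-4*D + D) - F/3) = 3*(-3*D - F/3) = -F - 9*D)
(-6 - 1*(-175)) - P(23, -7) = (-6 - 1*(-175)) - (-1*(-7) - 9*23) = (-6 + 175) - (7 - 207) = 169 - 1*(-200) = 169 + 200 = 369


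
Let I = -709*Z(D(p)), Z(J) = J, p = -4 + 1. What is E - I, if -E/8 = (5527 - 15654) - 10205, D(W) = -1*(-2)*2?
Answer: 165492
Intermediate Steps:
p = -3
D(W) = 4 (D(W) = 2*2 = 4)
E = 162656 (E = -8*((5527 - 15654) - 10205) = -8*(-10127 - 10205) = -8*(-20332) = 162656)
I = -2836 (I = -709*4 = -2836)
E - I = 162656 - 1*(-2836) = 162656 + 2836 = 165492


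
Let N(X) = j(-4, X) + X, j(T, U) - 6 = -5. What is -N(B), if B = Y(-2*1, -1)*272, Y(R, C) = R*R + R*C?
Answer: -1633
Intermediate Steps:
j(T, U) = 1 (j(T, U) = 6 - 5 = 1)
Y(R, C) = R² + C*R
B = 1632 (B = ((-2*1)*(-1 - 2*1))*272 = -2*(-1 - 2)*272 = -2*(-3)*272 = 6*272 = 1632)
N(X) = 1 + X
-N(B) = -(1 + 1632) = -1*1633 = -1633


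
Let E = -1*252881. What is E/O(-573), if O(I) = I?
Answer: 252881/573 ≈ 441.33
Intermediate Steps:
E = -252881
E/O(-573) = -252881/(-573) = -252881*(-1/573) = 252881/573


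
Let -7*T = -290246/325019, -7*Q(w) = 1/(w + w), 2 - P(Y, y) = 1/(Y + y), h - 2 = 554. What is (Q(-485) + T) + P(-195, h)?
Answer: 1692912539889/796683322610 ≈ 2.1250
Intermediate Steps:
h = 556 (h = 2 + 554 = 556)
P(Y, y) = 2 - 1/(Y + y)
Q(w) = -1/(14*w) (Q(w) = -1/(7*(w + w)) = -1/(2*w)/7 = -1/(14*w))
T = 290246/2275133 (T = -(-290246)/(7*325019) = -1/7*(-290246/325019) = 290246/2275133 ≈ 0.12757)
(Q(-485) + T) + P(-195, h) = (-1/14/(-485) + 290246/2275133) + (-1 + 2*(-195) + 2*556)/(-195 + 556) = (-1/14*(-1/485) + 290246/2275133) + (-1 - 390 + 1112)/361 = (1/6790 + 290246/2275133) + (1/361)*721 = 281863639/2206879010 + 721/361 = 1692912539889/796683322610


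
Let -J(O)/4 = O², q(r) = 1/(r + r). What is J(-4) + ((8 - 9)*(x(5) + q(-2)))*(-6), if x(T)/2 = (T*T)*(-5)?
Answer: -3131/2 ≈ -1565.5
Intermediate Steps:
x(T) = -10*T² (x(T) = 2*((T*T)*(-5)) = 2*(T²*(-5)) = 2*(-5*T²) = -10*T²)
q(r) = 1/(2*r)
J(O) = -4*O²
J(-4) + ((8 - 9)*(x(5) + q(-2)))*(-6) = -4*(-4)² + ((8 - 9)*(-10*5² + (½)/(-2)))*(-6) = -4*16 - (-10*25 + (½)*(-½))*(-6) = -64 - (-250 - ¼)*(-6) = -64 - 1*(-1001/4)*(-6) = -64 + (1001/4)*(-6) = -64 - 3003/2 = -3131/2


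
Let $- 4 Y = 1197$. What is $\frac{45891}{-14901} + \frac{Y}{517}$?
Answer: $- \frac{37579695}{10271756} \approx -3.6585$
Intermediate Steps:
$Y = - \frac{1197}{4}$ ($Y = \left(- \frac{1}{4}\right) 1197 = - \frac{1197}{4} \approx -299.25$)
$\frac{45891}{-14901} + \frac{Y}{517} = \frac{45891}{-14901} - \frac{1197}{4 \cdot 517} = 45891 \left(- \frac{1}{14901}\right) - \frac{1197}{2068} = - \frac{15297}{4967} - \frac{1197}{2068} = - \frac{37579695}{10271756}$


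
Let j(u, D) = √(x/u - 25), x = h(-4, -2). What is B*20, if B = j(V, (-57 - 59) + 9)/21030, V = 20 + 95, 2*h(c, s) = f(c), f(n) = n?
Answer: 2*I*√330855/241845 ≈ 0.0047568*I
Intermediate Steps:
h(c, s) = c/2
x = -2 (x = (½)*(-4) = -2)
V = 115
j(u, D) = √(-25 - 2/u) (j(u, D) = √(-2/u - 25) = √(-25 - 2/u))
B = I*√330855/2418450 (B = √(-25 - 2/115)/21030 = √(-25 - 2*1/115)*(1/21030) = √(-25 - 2/115)*(1/21030) = √(-2877/115)*(1/21030) = (I*√330855/115)*(1/21030) = I*√330855/2418450 ≈ 0.00023784*I)
B*20 = (I*√330855/2418450)*20 = 2*I*√330855/241845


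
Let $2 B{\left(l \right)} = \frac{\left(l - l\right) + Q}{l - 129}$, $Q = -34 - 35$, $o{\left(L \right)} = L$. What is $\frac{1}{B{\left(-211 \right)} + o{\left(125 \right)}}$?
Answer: $\frac{680}{85069} \approx 0.0079935$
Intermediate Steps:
$Q = -69$
$B{\left(l \right)} = - \frac{69}{2 \left(-129 + l\right)}$ ($B{\left(l \right)} = \frac{\left(\left(l - l\right) - 69\right) \frac{1}{l - 129}}{2} = \frac{\left(0 - 69\right) \frac{1}{-129 + l}}{2} = \frac{\left(-69\right) \frac{1}{-129 + l}}{2} = - \frac{69}{2 \left(-129 + l\right)}$)
$\frac{1}{B{\left(-211 \right)} + o{\left(125 \right)}} = \frac{1}{- \frac{69}{-258 + 2 \left(-211\right)} + 125} = \frac{1}{- \frac{69}{-258 - 422} + 125} = \frac{1}{- \frac{69}{-680} + 125} = \frac{1}{\left(-69\right) \left(- \frac{1}{680}\right) + 125} = \frac{1}{\frac{69}{680} + 125} = \frac{1}{\frac{85069}{680}} = \frac{680}{85069}$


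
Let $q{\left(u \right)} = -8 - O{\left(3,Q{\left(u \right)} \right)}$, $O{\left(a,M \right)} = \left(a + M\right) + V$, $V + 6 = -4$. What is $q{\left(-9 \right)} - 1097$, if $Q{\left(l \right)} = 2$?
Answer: $-1100$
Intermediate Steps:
$V = -10$ ($V = -6 - 4 = -10$)
$O{\left(a,M \right)} = -10 + M + a$ ($O{\left(a,M \right)} = \left(a + M\right) - 10 = \left(M + a\right) - 10 = -10 + M + a$)
$q{\left(u \right)} = -3$ ($q{\left(u \right)} = -8 - \left(-10 + 2 + 3\right) = -8 - -5 = -8 + 5 = -3$)
$q{\left(-9 \right)} - 1097 = -3 - 1097 = -1100$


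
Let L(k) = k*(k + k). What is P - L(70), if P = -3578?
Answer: -13378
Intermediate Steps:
L(k) = 2*k² (L(k) = k*(2*k) = 2*k²)
P - L(70) = -3578 - 2*70² = -3578 - 2*4900 = -3578 - 1*9800 = -3578 - 9800 = -13378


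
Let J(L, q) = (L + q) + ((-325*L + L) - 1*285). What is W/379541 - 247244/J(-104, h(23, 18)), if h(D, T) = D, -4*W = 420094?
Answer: -97339668259/12650101530 ≈ -7.6948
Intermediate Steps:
W = -210047/2 (W = -¼*420094 = -210047/2 ≈ -1.0502e+5)
J(L, q) = -285 + q - 323*L (J(L, q) = (L + q) + (-324*L - 285) = (L + q) + (-285 - 324*L) = -285 + q - 323*L)
W/379541 - 247244/J(-104, h(23, 18)) = -210047/2/379541 - 247244/(-285 + 23 - 323*(-104)) = -210047/2*1/379541 - 247244/(-285 + 23 + 33592) = -210047/759082 - 247244/33330 = -210047/759082 - 247244*1/33330 = -210047/759082 - 123622/16665 = -97339668259/12650101530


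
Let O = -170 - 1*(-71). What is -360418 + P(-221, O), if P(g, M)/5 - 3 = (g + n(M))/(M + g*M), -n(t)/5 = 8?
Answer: -174435081/484 ≈ -3.6040e+5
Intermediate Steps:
n(t) = -40 (n(t) = -5*8 = -40)
O = -99 (O = -170 + 71 = -99)
P(g, M) = 15 + 5*(-40 + g)/(M + M*g) (P(g, M) = 15 + 5*((g - 40)/(M + g*M)) = 15 + 5*((-40 + g)/(M + M*g)) = 15 + 5*(-40 + g)/(M + M*g))
-360418 + P(-221, O) = -360418 + 5*(-40 - 221 + 3*(-99) + 3*(-99)*(-221))/(-99*(1 - 221)) = -360418 + 5*(-1/99)*(-40 - 221 - 297 + 65637)/(-220) = -360418 + 5*(-1/99)*(-1/220)*65079 = -360418 + 7231/484 = -174435081/484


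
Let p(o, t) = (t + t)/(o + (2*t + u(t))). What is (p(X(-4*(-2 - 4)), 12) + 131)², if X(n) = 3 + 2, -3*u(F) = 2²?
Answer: 119793025/6889 ≈ 17389.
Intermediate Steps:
u(F) = -4/3 (u(F) = -⅓*2² = -⅓*4 = -4/3)
X(n) = 5
p(o, t) = 2*t/(-4/3 + o + 2*t) (p(o, t) = (t + t)/(o + (2*t - 4/3)) = (2*t)/(o + (-4/3 + 2*t)) = (2*t)/(-4/3 + o + 2*t) = 2*t/(-4/3 + o + 2*t))
(p(X(-4*(-2 - 4)), 12) + 131)² = (6*12/(-4 + 3*5 + 6*12) + 131)² = (6*12/(-4 + 15 + 72) + 131)² = (6*12/83 + 131)² = (6*12*(1/83) + 131)² = (72/83 + 131)² = (10945/83)² = 119793025/6889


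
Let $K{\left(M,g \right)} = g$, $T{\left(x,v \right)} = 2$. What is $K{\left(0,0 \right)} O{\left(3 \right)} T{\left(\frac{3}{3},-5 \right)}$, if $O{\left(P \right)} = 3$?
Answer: $0$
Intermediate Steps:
$K{\left(0,0 \right)} O{\left(3 \right)} T{\left(\frac{3}{3},-5 \right)} = 0 \cdot 3 \cdot 2 = 0 \cdot 2 = 0$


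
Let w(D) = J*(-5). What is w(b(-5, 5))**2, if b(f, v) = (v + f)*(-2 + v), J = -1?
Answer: 25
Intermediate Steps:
b(f, v) = (-2 + v)*(f + v) (b(f, v) = (f + v)*(-2 + v) = (-2 + v)*(f + v))
w(D) = 5 (w(D) = -1*(-5) = 5)
w(b(-5, 5))**2 = 5**2 = 25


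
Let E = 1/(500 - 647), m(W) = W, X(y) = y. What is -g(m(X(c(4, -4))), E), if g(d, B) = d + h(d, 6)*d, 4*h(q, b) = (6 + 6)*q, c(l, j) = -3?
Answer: -24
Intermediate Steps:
h(q, b) = 3*q (h(q, b) = ((6 + 6)*q)/4 = (12*q)/4 = 3*q)
E = -1/147 (E = 1/(-147) = -1/147 ≈ -0.0068027)
g(d, B) = d + 3*d² (g(d, B) = d + (3*d)*d = d + 3*d²)
-g(m(X(c(4, -4))), E) = -(-3)*(1 + 3*(-3)) = -(-3)*(1 - 9) = -(-3)*(-8) = -1*24 = -24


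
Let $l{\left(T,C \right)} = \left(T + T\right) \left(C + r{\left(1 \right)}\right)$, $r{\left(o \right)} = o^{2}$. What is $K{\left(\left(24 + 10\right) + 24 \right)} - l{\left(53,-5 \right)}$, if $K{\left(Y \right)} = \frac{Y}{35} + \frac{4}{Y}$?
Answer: $\frac{432112}{1015} \approx 425.73$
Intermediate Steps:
$K{\left(Y \right)} = \frac{4}{Y} + \frac{Y}{35}$ ($K{\left(Y \right)} = Y \frac{1}{35} + \frac{4}{Y} = \frac{Y}{35} + \frac{4}{Y} = \frac{4}{Y} + \frac{Y}{35}$)
$l{\left(T,C \right)} = 2 T \left(1 + C\right)$ ($l{\left(T,C \right)} = \left(T + T\right) \left(C + 1^{2}\right) = 2 T \left(C + 1\right) = 2 T \left(1 + C\right)$)
$K{\left(\left(24 + 10\right) + 24 \right)} - l{\left(53,-5 \right)} = \left(\frac{4}{\left(24 + 10\right) + 24} + \frac{\left(24 + 10\right) + 24}{35}\right) - 2 \cdot 53 \left(1 - 5\right) = \left(\frac{4}{34 + 24} + \frac{34 + 24}{35}\right) - 2 \cdot 53 \left(-4\right) = \left(\frac{4}{58} + \frac{1}{35} \cdot 58\right) - -424 = \left(4 \cdot \frac{1}{58} + \frac{58}{35}\right) + 424 = \left(\frac{2}{29} + \frac{58}{35}\right) + 424 = \frac{1752}{1015} + 424 = \frac{432112}{1015}$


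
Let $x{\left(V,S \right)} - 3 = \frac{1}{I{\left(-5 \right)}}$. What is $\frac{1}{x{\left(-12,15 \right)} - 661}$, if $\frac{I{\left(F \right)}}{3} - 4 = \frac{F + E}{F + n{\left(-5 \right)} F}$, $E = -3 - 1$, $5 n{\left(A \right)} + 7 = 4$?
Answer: $- \frac{51}{33556} \approx -0.0015198$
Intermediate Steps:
$n{\left(A \right)} = - \frac{3}{5}$ ($n{\left(A \right)} = - \frac{7}{5} + \frac{1}{5} \cdot 4 = - \frac{7}{5} + \frac{4}{5} = - \frac{3}{5}$)
$E = -4$ ($E = -3 - 1 = -4$)
$I{\left(F \right)} = 12 + \frac{15 \left(-4 + F\right)}{2 F}$ ($I{\left(F \right)} = 12 + 3 \frac{F - 4}{F - \frac{3 F}{5}} = 12 + 3 \frac{-4 + F}{\frac{2}{5} F} = 12 + 3 \left(-4 + F\right) \frac{5}{2 F} = 12 + 3 \frac{5 \left(-4 + F\right)}{2 F} = 12 + \frac{15 \left(-4 + F\right)}{2 F}$)
$x{\left(V,S \right)} = \frac{155}{51}$ ($x{\left(V,S \right)} = 3 + \frac{1}{\frac{39}{2} - \frac{30}{-5}} = 3 + \frac{1}{\frac{39}{2} - -6} = 3 + \frac{1}{\frac{39}{2} + 6} = 3 + \frac{1}{\frac{51}{2}} = 3 + \frac{2}{51} = \frac{155}{51}$)
$\frac{1}{x{\left(-12,15 \right)} - 661} = \frac{1}{\frac{155}{51} - 661} = \frac{1}{- \frac{33556}{51}} = - \frac{51}{33556}$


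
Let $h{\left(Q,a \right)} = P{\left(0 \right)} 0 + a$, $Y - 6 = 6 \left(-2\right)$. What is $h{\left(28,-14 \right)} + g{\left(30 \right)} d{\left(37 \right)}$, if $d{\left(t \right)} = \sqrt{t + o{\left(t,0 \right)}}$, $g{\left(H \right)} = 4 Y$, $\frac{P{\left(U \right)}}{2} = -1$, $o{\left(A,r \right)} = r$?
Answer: $-14 - 24 \sqrt{37} \approx -159.99$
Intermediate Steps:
$Y = -6$ ($Y = 6 + 6 \left(-2\right) = 6 - 12 = -6$)
$P{\left(U \right)} = -2$ ($P{\left(U \right)} = 2 \left(-1\right) = -2$)
$g{\left(H \right)} = -24$ ($g{\left(H \right)} = 4 \left(-6\right) = -24$)
$d{\left(t \right)} = \sqrt{t}$ ($d{\left(t \right)} = \sqrt{t + 0} = \sqrt{t}$)
$h{\left(Q,a \right)} = a$ ($h{\left(Q,a \right)} = \left(-2\right) 0 + a = 0 + a = a$)
$h{\left(28,-14 \right)} + g{\left(30 \right)} d{\left(37 \right)} = -14 - 24 \sqrt{37}$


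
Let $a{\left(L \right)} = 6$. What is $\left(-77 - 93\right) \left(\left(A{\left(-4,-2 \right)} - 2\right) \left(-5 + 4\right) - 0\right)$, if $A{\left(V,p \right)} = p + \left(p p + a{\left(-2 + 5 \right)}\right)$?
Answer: $1020$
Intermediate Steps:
$A{\left(V,p \right)} = 6 + p + p^{2}$ ($A{\left(V,p \right)} = p + \left(p p + 6\right) = p + \left(p^{2} + 6\right) = p + \left(6 + p^{2}\right) = 6 + p + p^{2}$)
$\left(-77 - 93\right) \left(\left(A{\left(-4,-2 \right)} - 2\right) \left(-5 + 4\right) - 0\right) = \left(-77 - 93\right) \left(\left(\left(6 - 2 + \left(-2\right)^{2}\right) - 2\right) \left(-5 + 4\right) - 0\right) = - 170 \left(\left(\left(6 - 2 + 4\right) - 2\right) \left(-1\right) + 0\right) = - 170 \left(\left(8 - 2\right) \left(-1\right) + 0\right) = - 170 \left(6 \left(-1\right) + 0\right) = - 170 \left(-6 + 0\right) = \left(-170\right) \left(-6\right) = 1020$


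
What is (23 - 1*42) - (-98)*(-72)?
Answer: -7075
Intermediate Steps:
(23 - 1*42) - (-98)*(-72) = (23 - 42) - 98*72 = -19 - 7056 = -7075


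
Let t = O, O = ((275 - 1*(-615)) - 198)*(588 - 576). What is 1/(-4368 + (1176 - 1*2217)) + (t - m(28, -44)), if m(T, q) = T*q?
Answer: 51580223/5409 ≈ 9536.0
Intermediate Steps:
O = 8304 (O = ((275 + 615) - 198)*12 = (890 - 198)*12 = 692*12 = 8304)
t = 8304
1/(-4368 + (1176 - 1*2217)) + (t - m(28, -44)) = 1/(-4368 + (1176 - 1*2217)) + (8304 - 28*(-44)) = 1/(-4368 + (1176 - 2217)) + (8304 - 1*(-1232)) = 1/(-4368 - 1041) + (8304 + 1232) = 1/(-5409) + 9536 = -1/5409 + 9536 = 51580223/5409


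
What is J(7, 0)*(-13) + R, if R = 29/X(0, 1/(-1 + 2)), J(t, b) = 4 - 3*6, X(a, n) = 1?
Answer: 211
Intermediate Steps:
J(t, b) = -14 (J(t, b) = 4 - 18 = -14)
R = 29 (R = 29/1 = 29*1 = 29)
J(7, 0)*(-13) + R = -14*(-13) + 29 = 182 + 29 = 211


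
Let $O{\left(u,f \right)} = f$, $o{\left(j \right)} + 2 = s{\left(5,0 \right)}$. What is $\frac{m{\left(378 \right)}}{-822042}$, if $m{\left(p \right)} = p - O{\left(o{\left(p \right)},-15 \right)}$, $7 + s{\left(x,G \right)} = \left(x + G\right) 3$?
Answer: $- \frac{131}{274014} \approx -0.00047808$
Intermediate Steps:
$s{\left(x,G \right)} = -7 + 3 G + 3 x$ ($s{\left(x,G \right)} = -7 + \left(x + G\right) 3 = -7 + \left(G + x\right) 3 = -7 + \left(3 G + 3 x\right) = -7 + 3 G + 3 x$)
$o{\left(j \right)} = 6$ ($o{\left(j \right)} = -2 + \left(-7 + 3 \cdot 0 + 3 \cdot 5\right) = -2 + \left(-7 + 0 + 15\right) = -2 + 8 = 6$)
$m{\left(p \right)} = 15 + p$ ($m{\left(p \right)} = p - -15 = p + 15 = 15 + p$)
$\frac{m{\left(378 \right)}}{-822042} = \frac{15 + 378}{-822042} = 393 \left(- \frac{1}{822042}\right) = - \frac{131}{274014}$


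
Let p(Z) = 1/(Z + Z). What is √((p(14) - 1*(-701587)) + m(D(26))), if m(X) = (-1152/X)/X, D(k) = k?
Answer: √23239312523/182 ≈ 837.61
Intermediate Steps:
p(Z) = 1/(2*Z)
m(X) = -1152/X²
√((p(14) - 1*(-701587)) + m(D(26))) = √(((½)/14 - 1*(-701587)) - 1152/26²) = √(((½)*(1/14) + 701587) - 1152*1/676) = √((1/28 + 701587) - 288/169) = √(19644437/28 - 288/169) = √(3319901789/4732) = √23239312523/182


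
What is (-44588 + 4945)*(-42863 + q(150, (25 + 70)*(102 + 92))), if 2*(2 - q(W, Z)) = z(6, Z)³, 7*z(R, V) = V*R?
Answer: 26801943235575055689/343 ≈ 7.8140e+16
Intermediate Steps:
z(R, V) = R*V/7 (z(R, V) = (V*R)/7 = (R*V)/7 = R*V/7)
q(W, Z) = 2 - 108*Z³/343 (q(W, Z) = 2 - 216*Z³/343/2 = 2 - 108*Z³/343)
(-44588 + 4945)*(-42863 + q(150, (25 + 70)*(102 + 92))) = (-44588 + 4945)*(-42863 + (2 - 108*(25 + 70)³*(102 + 92)³/343)) = -39643*(-42863 + (2 - 108*(95*194)³/343)) = -39643*(-42863 + (2 - 108/343*18430³)) = -39643*(-42863 + (2 - 108/343*6260024107000)) = -39643*(-42863 + (2 - 676082603556000/343)) = -39643*(-42863 - 676082603555314/343) = -39643*(-676082618257323/343) = 26801943235575055689/343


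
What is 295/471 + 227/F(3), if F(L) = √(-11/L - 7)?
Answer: 295/471 - 227*I*√6/8 ≈ 0.62633 - 69.504*I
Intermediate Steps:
F(L) = √(-7 - 11/L)
295/471 + 227/F(3) = 295/471 + 227/(√(-7 - 11/3)) = 295/471 + 227/(√(-32/3)) = 295/471 + 227/((4*I*√6/3)) = 295/471 + 227*(-I*√6/8) = 295/471 - 227*I*√6/8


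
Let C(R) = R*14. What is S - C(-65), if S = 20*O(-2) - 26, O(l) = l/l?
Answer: 904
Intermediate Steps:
O(l) = 1
S = -6 (S = 20*1 - 26 = 20 - 26 = -6)
C(R) = 14*R
S - C(-65) = -6 - 14*(-65) = -6 - 1*(-910) = -6 + 910 = 904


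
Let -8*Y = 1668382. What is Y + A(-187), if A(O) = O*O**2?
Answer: -26991003/4 ≈ -6.7478e+6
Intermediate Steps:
Y = -834191/4 (Y = -1/8*1668382 = -834191/4 ≈ -2.0855e+5)
A(O) = O**3
Y + A(-187) = -834191/4 + (-187)**3 = -834191/4 - 6539203 = -26991003/4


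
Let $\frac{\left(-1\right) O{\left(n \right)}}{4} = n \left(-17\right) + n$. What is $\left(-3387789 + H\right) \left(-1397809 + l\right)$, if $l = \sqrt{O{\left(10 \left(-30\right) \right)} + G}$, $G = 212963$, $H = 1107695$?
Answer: $3187135914046 - 2280094 \sqrt{193763} \approx 3.1861 \cdot 10^{12}$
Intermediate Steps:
$O{\left(n \right)} = 64 n$ ($O{\left(n \right)} = - 4 \left(n \left(-17\right) + n\right) = - 4 \left(- 17 n + n\right) = - 4 \left(- 16 n\right) = 64 n$)
$l = \sqrt{193763}$ ($l = \sqrt{64 \cdot 10 \left(-30\right) + 212963} = \sqrt{64 \left(-300\right) + 212963} = \sqrt{-19200 + 212963} = \sqrt{193763} \approx 440.19$)
$\left(-3387789 + H\right) \left(-1397809 + l\right) = \left(-3387789 + 1107695\right) \left(-1397809 + \sqrt{193763}\right) = - 2280094 \left(-1397809 + \sqrt{193763}\right) = 3187135914046 - 2280094 \sqrt{193763}$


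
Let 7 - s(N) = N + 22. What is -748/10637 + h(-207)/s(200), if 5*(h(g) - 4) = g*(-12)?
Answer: -2494468/1039525 ≈ -2.3996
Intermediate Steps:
h(g) = 4 - 12*g/5 (h(g) = 4 + (g*(-12))/5 = 4 + (-12*g)/5 = 4 - 12*g/5)
s(N) = -15 - N (s(N) = 7 - (N + 22) = 7 - (22 + N) = 7 + (-22 - N) = -15 - N)
-748/10637 + h(-207)/s(200) = -748/10637 + (4 - 12/5*(-207))/(-15 - 1*200) = -748*1/10637 + (4 + 2484/5)/(-15 - 200) = -68/967 + (2504/5)/(-215) = -68/967 + (2504/5)*(-1/215) = -68/967 - 2504/1075 = -2494468/1039525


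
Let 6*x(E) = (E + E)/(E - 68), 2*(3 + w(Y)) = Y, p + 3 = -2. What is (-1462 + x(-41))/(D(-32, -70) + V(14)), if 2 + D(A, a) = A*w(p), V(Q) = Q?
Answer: -478033/61476 ≈ -7.7759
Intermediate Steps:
p = -5 (p = -3 - 2 = -5)
w(Y) = -3 + Y/2
x(E) = E/(3*(-68 + E)) (x(E) = ((E + E)/(E - 68))/6 = ((2*E)/(-68 + E))/6 = (2*E/(-68 + E))/6 = E/(3*(-68 + E)))
D(A, a) = -2 - 11*A/2 (D(A, a) = -2 + A*(-3 + (½)*(-5)) = -2 + A*(-3 - 5/2) = -2 + A*(-11/2) = -2 - 11*A/2)
(-1462 + x(-41))/(D(-32, -70) + V(14)) = (-1462 + (⅓)*(-41)/(-68 - 41))/((-2 - 11/2*(-32)) + 14) = (-1462 + (⅓)*(-41)/(-109))/((-2 + 176) + 14) = (-1462 + (⅓)*(-41)*(-1/109))/(174 + 14) = (-1462 + 41/327)/188 = -478033/327*1/188 = -478033/61476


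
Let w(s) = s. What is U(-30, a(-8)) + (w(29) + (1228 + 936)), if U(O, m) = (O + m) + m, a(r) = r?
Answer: 2147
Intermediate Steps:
U(O, m) = O + 2*m
U(-30, a(-8)) + (w(29) + (1228 + 936)) = (-30 + 2*(-8)) + (29 + (1228 + 936)) = (-30 - 16) + (29 + 2164) = -46 + 2193 = 2147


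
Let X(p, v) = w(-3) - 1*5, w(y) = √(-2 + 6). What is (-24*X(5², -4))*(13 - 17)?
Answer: -288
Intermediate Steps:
w(y) = 2 (w(y) = √4 = 2)
X(p, v) = -3 (X(p, v) = 2 - 1*5 = 2 - 5 = -3)
(-24*X(5², -4))*(13 - 17) = (-24*(-3))*(13 - 17) = 72*(-4) = -288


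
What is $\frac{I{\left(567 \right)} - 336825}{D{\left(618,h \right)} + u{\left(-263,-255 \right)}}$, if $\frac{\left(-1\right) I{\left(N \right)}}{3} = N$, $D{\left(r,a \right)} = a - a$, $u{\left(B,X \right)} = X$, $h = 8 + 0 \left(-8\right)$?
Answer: $\frac{112842}{85} \approx 1327.6$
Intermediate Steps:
$h = 8$ ($h = 8 + 0 = 8$)
$D{\left(r,a \right)} = 0$
$I{\left(N \right)} = - 3 N$
$\frac{I{\left(567 \right)} - 336825}{D{\left(618,h \right)} + u{\left(-263,-255 \right)}} = \frac{\left(-3\right) 567 - 336825}{0 - 255} = \frac{-1701 - 336825}{-255} = \left(-1701 - 336825\right) \left(- \frac{1}{255}\right) = \left(-338526\right) \left(- \frac{1}{255}\right) = \frac{112842}{85}$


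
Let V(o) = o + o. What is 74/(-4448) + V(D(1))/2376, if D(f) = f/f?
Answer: -10433/660528 ≈ -0.015795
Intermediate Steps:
D(f) = 1
V(o) = 2*o
74/(-4448) + V(D(1))/2376 = 74/(-4448) + (2*1)/2376 = 74*(-1/4448) + 2*(1/2376) = -37/2224 + 1/1188 = -10433/660528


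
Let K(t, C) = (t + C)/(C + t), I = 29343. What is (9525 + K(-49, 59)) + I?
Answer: 38869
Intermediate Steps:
K(t, C) = 1 (K(t, C) = (C + t)/(C + t) = 1)
(9525 + K(-49, 59)) + I = (9525 + 1) + 29343 = 9526 + 29343 = 38869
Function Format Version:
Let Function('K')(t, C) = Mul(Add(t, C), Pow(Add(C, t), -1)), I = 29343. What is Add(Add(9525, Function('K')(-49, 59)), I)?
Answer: 38869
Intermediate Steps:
Function('K')(t, C) = 1 (Function('K')(t, C) = Mul(Add(C, t), Pow(Add(C, t), -1)) = 1)
Add(Add(9525, Function('K')(-49, 59)), I) = Add(Add(9525, 1), 29343) = Add(9526, 29343) = 38869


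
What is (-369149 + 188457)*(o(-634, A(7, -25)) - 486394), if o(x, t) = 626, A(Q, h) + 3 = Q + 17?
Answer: 87774391456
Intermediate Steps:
A(Q, h) = 14 + Q (A(Q, h) = -3 + (Q + 17) = -3 + (17 + Q) = 14 + Q)
(-369149 + 188457)*(o(-634, A(7, -25)) - 486394) = (-369149 + 188457)*(626 - 486394) = -180692*(-485768) = 87774391456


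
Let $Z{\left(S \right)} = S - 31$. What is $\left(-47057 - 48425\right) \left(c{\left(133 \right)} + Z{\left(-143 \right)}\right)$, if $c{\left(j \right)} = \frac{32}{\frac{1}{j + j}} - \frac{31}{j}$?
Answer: $- \frac{105882185886}{133} \approx -7.9611 \cdot 10^{8}$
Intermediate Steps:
$Z{\left(S \right)} = -31 + S$ ($Z{\left(S \right)} = S - 31 = -31 + S$)
$c{\left(j \right)} = - \frac{31}{j} + 64 j$ ($c{\left(j \right)} = \frac{32}{\frac{1}{2 j}} - \frac{31}{j} = \frac{32}{\frac{1}{2} \frac{1}{j}} - \frac{31}{j} = 32 \cdot 2 j - \frac{31}{j} = 64 j - \frac{31}{j} = - \frac{31}{j} + 64 j$)
$\left(-47057 - 48425\right) \left(c{\left(133 \right)} + Z{\left(-143 \right)}\right) = \left(-47057 - 48425\right) \left(\left(- \frac{31}{133} + 64 \cdot 133\right) - 174\right) = - 95482 \left(\left(\left(-31\right) \frac{1}{133} + 8512\right) - 174\right) = - 95482 \left(\left(- \frac{31}{133} + 8512\right) - 174\right) = - 95482 \left(\frac{1132065}{133} - 174\right) = \left(-95482\right) \frac{1108923}{133} = - \frac{105882185886}{133}$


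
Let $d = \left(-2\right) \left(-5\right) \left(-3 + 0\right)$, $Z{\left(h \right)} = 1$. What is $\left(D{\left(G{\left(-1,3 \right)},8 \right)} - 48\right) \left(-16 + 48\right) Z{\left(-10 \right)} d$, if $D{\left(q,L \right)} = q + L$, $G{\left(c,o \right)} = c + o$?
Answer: $36480$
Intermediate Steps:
$D{\left(q,L \right)} = L + q$
$d = -30$ ($d = 10 \left(-3\right) = -30$)
$\left(D{\left(G{\left(-1,3 \right)},8 \right)} - 48\right) \left(-16 + 48\right) Z{\left(-10 \right)} d = \left(\left(8 + \left(-1 + 3\right)\right) - 48\right) \left(-16 + 48\right) 1 \left(-30\right) = \left(\left(8 + 2\right) - 48\right) 32 \cdot 1 \left(-30\right) = \left(10 - 48\right) 32 \cdot 1 \left(-30\right) = \left(-38\right) 32 \cdot 1 \left(-30\right) = \left(-1216\right) 1 \left(-30\right) = \left(-1216\right) \left(-30\right) = 36480$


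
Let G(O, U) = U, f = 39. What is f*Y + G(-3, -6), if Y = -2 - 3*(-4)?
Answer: 384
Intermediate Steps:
Y = 10 (Y = -2 + 12 = 10)
f*Y + G(-3, -6) = 39*10 - 6 = 390 - 6 = 384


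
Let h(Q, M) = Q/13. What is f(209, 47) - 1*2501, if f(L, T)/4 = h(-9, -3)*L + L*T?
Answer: 470759/13 ≈ 36212.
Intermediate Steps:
h(Q, M) = Q/13 (h(Q, M) = Q*(1/13) = Q/13)
f(L, T) = -36*L/13 + 4*L*T (f(L, T) = 4*(((1/13)*(-9))*L + L*T) = 4*(-9*L/13 + L*T) = -36*L/13 + 4*L*T)
f(209, 47) - 1*2501 = (4/13)*209*(-9 + 13*47) - 1*2501 = (4/13)*209*(-9 + 611) - 2501 = (4/13)*209*602 - 2501 = 503272/13 - 2501 = 470759/13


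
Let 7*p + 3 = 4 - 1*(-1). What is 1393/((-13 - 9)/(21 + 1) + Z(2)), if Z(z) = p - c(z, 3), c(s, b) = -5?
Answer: 9751/30 ≈ 325.03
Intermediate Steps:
p = 2/7 (p = -3/7 + (4 - 1*(-1))/7 = -3/7 + (4 + 1)/7 = -3/7 + (1/7)*5 = -3/7 + 5/7 = 2/7 ≈ 0.28571)
Z(z) = 37/7 (Z(z) = 2/7 - 1*(-5) = 2/7 + 5 = 37/7)
1393/((-13 - 9)/(21 + 1) + Z(2)) = 1393/((-13 - 9)/(21 + 1) + 37/7) = 1393/(-22/22 + 37/7) = 1393/(-22*1/22 + 37/7) = 1393/(-1 + 37/7) = 1393/(30/7) = (7/30)*1393 = 9751/30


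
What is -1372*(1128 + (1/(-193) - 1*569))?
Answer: -148019592/193 ≈ -7.6694e+5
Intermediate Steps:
-1372*(1128 + (1/(-193) - 1*569)) = -1372*(1128 + (-1/193 - 569)) = -1372*(1128 - 109818/193) = -1372*107886/193 = -148019592/193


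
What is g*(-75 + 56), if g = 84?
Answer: -1596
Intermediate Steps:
g*(-75 + 56) = 84*(-75 + 56) = 84*(-19) = -1596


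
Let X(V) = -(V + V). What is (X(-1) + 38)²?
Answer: 1600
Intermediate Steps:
X(V) = -2*V
(X(-1) + 38)² = (-2*(-1) + 38)² = (2 + 38)² = 40² = 1600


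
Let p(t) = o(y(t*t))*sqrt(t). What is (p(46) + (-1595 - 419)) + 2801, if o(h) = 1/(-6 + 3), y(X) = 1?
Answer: 787 - sqrt(46)/3 ≈ 784.74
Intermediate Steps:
o(h) = -1/3 (o(h) = 1/(-3) = -1/3)
p(t) = -sqrt(t)/3
(p(46) + (-1595 - 419)) + 2801 = (-sqrt(46)/3 + (-1595 - 419)) + 2801 = (-sqrt(46)/3 - 2014) + 2801 = (-2014 - sqrt(46)/3) + 2801 = 787 - sqrt(46)/3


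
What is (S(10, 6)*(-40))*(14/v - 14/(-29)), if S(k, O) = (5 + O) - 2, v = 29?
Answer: -10080/29 ≈ -347.59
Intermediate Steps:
S(k, O) = 3 + O
(S(10, 6)*(-40))*(14/v - 14/(-29)) = ((3 + 6)*(-40))*(14/29 - 14/(-29)) = (9*(-40))*(14*(1/29) - 14*(-1/29)) = -360*(14/29 + 14/29) = -360*28/29 = -10080/29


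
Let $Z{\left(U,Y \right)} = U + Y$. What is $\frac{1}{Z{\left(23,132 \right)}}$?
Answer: $\frac{1}{155} \approx 0.0064516$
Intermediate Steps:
$\frac{1}{Z{\left(23,132 \right)}} = \frac{1}{23 + 132} = \frac{1}{155}$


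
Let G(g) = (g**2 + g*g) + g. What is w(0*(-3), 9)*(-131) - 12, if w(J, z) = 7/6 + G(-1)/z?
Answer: -3229/18 ≈ -179.39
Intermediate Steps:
G(g) = g + 2*g**2 (G(g) = (g**2 + g**2) + g = 2*g**2 + g = g + 2*g**2)
w(J, z) = 7/6 + 1/z (w(J, z) = 7/6 + (-(1 + 2*(-1)))/z = 7*(1/6) + (-(1 - 2))/z = 7/6 + (-1*(-1))/z = 7/6 + 1/z)
w(0*(-3), 9)*(-131) - 12 = (7/6 + 1/9)*(-131) - 12 = (23/18)*(-131) - 12 = -3013/18 - 12 = -3229/18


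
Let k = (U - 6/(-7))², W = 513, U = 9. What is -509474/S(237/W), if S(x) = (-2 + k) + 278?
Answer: -24964226/18285 ≈ -1365.3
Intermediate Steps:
k = 4761/49 (k = (9 - 6/(-7))² = (9 - 6*(-⅐))² = (9 + 6/7)² = (69/7)² = 4761/49 ≈ 97.163)
S(x) = 18285/49 (S(x) = (-2 + 4761/49) + 278 = 4663/49 + 278 = 18285/49)
-509474/S(237/W) = -509474/18285/49 = -509474*49/18285 = -24964226/18285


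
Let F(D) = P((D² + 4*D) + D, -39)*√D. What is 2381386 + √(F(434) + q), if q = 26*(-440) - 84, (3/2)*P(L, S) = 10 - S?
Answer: 2381386 + √(-103716 + 294*√434)/3 ≈ 2.3814e+6 + 104.13*I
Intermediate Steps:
P(L, S) = 20/3 - 2*S/3 (P(L, S) = 2*(10 - S)/3 = 20/3 - 2*S/3)
F(D) = 98*√D/3 (F(D) = (20/3 - ⅔*(-39))*√D = (20/3 + 26)*√D = 98*√D/3)
q = -11524 (q = -11440 - 84 = -11524)
2381386 + √(F(434) + q) = 2381386 + √(98*√434/3 - 11524) = 2381386 + √(-11524 + 98*√434/3)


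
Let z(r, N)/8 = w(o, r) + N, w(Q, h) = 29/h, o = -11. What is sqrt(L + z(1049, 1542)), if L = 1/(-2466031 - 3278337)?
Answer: sqrt(571349128043681172817)/215208644 ≈ 111.07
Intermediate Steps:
z(r, N) = 8*N + 232/r (z(r, N) = 8*(29/r + N) = 8*(N + 29/r) = 8*N + 232/r)
L = -1/5744368 (L = 1/(-5744368) = -1/5744368 ≈ -1.7408e-7)
sqrt(L + z(1049, 1542)) = sqrt(-1/5744368 + (8*1542 + 232/1049)) = sqrt(-1/5744368 + (12336 + 232*(1/1049))) = sqrt(-1/5744368 + (12336 + 232/1049)) = sqrt(-1/5744368 + 12940696/1049) = sqrt(74336119999079/6025842032) = sqrt(571349128043681172817)/215208644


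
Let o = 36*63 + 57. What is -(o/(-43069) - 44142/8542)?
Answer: 960505974/183947699 ≈ 5.2216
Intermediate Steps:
o = 2325 (o = 2268 + 57 = 2325)
-(o/(-43069) - 44142/8542) = -(2325/(-43069) - 44142/8542) = -(2325*(-1/43069) - 44142*1/8542) = -(-2325/43069 - 22071/4271) = -1*(-960505974/183947699) = 960505974/183947699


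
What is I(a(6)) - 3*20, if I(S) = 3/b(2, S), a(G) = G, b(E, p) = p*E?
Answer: -239/4 ≈ -59.750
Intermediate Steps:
b(E, p) = E*p
I(S) = 3/(2*S) (I(S) = 3/((2*S)) = 3*(1/(2*S)) = 3/(2*S))
I(a(6)) - 3*20 = (3/2)/6 - 3*20 = (3/2)*(1/6) - 60 = 1/4 - 60 = -239/4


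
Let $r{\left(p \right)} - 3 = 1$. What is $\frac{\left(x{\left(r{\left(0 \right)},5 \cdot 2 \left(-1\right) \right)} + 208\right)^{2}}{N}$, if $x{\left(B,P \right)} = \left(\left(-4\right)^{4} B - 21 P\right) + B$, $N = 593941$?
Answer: $\frac{2090916}{593941} \approx 3.5204$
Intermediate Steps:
$r{\left(p \right)} = 4$ ($r{\left(p \right)} = 3 + 1 = 4$)
$x{\left(B,P \right)} = - 21 P + 257 B$ ($x{\left(B,P \right)} = \left(256 B - 21 P\right) + B = \left(- 21 P + 256 B\right) + B = - 21 P + 257 B$)
$\frac{\left(x{\left(r{\left(0 \right)},5 \cdot 2 \left(-1\right) \right)} + 208\right)^{2}}{N} = \frac{\left(\left(- 21 \cdot 5 \cdot 2 \left(-1\right) + 257 \cdot 4\right) + 208\right)^{2}}{593941} = \left(\left(- 21 \cdot 10 \left(-1\right) + 1028\right) + 208\right)^{2} \cdot \frac{1}{593941} = \left(\left(\left(-21\right) \left(-10\right) + 1028\right) + 208\right)^{2} \cdot \frac{1}{593941} = \left(\left(210 + 1028\right) + 208\right)^{2} \cdot \frac{1}{593941} = \left(1238 + 208\right)^{2} \cdot \frac{1}{593941} = 1446^{2} \cdot \frac{1}{593941} = 2090916 \cdot \frac{1}{593941} = \frac{2090916}{593941}$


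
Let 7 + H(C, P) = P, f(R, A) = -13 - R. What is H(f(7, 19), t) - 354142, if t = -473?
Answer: -354622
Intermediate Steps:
H(C, P) = -7 + P
H(f(7, 19), t) - 354142 = (-7 - 473) - 354142 = -480 - 354142 = -354622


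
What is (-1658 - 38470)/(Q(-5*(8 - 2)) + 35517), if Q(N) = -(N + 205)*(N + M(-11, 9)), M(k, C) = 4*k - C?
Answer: -20064/25021 ≈ -0.80189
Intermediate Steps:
M(k, C) = -C + 4*k
Q(N) = -(-53 + N)*(205 + N) (Q(N) = -(N + 205)*(N + (-1*9 + 4*(-11))) = -(205 + N)*(N + (-9 - 44)) = -(205 + N)*(N - 53) = -(205 + N)*(-53 + N) = -(-53 + N)*(205 + N))
(-1658 - 38470)/(Q(-5*(8 - 2)) + 35517) = (-1658 - 38470)/((10865 - (-5*(8 - 2))² - (-760)*(8 - 2)) + 35517) = -40128/((10865 - (-5*6)² - (-760)*6) + 35517) = -40128/((10865 - 1*(-30)² - 152*(-30)) + 35517) = -40128/((10865 - 1*900 + 4560) + 35517) = -40128/((10865 - 900 + 4560) + 35517) = -40128/(14525 + 35517) = -40128/50042 = -40128*1/50042 = -20064/25021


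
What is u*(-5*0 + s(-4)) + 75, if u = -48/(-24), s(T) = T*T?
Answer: 107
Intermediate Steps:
s(T) = T**2
u = 2 (u = -48*(-1/24) = 2)
u*(-5*0 + s(-4)) + 75 = 2*(-5*0 + (-4)**2) + 75 = 2*(0 + 16) + 75 = 2*16 + 75 = 32 + 75 = 107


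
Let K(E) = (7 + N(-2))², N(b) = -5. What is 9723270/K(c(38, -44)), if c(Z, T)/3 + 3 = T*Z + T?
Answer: 4861635/2 ≈ 2.4308e+6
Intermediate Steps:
c(Z, T) = -9 + 3*T + 3*T*Z (c(Z, T) = -9 + 3*(T*Z + T) = -9 + 3*(T + T*Z) = -9 + (3*T + 3*T*Z) = -9 + 3*T + 3*T*Z)
K(E) = 4 (K(E) = (7 - 5)² = 2² = 4)
9723270/K(c(38, -44)) = 9723270/4 = 9723270*(¼) = 4861635/2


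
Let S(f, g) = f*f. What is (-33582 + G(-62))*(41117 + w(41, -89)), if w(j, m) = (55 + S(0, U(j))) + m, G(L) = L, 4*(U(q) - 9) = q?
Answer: -1382196452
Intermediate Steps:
U(q) = 9 + q/4
S(f, g) = f²
w(j, m) = 55 + m (w(j, m) = (55 + 0²) + m = (55 + 0) + m = 55 + m)
(-33582 + G(-62))*(41117 + w(41, -89)) = (-33582 - 62)*(41117 + (55 - 89)) = -33644*(41117 - 34) = -33644*41083 = -1382196452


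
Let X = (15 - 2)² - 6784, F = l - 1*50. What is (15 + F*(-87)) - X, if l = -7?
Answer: 11589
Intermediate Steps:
F = -57 (F = -7 - 1*50 = -7 - 50 = -57)
X = -6615 (X = 13² - 6784 = 169 - 6784 = -6615)
(15 + F*(-87)) - X = (15 - 57*(-87)) - 1*(-6615) = (15 + 4959) + 6615 = 4974 + 6615 = 11589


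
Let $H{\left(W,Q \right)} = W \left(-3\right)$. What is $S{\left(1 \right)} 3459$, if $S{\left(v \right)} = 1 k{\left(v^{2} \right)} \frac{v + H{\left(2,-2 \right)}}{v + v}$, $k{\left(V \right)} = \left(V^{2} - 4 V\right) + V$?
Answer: $17295$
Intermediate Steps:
$H{\left(W,Q \right)} = - 3 W$
$k{\left(V \right)} = V^{2} - 3 V$
$S{\left(v \right)} = \frac{v \left(-6 + v\right) \left(-3 + v^{2}\right)}{2}$ ($S{\left(v \right)} = 1 v^{2} \left(-3 + v^{2}\right) \frac{v - 6}{v + v} = v^{2} \left(-3 + v^{2}\right) \frac{v - 6}{2 v} = v^{2} \left(-3 + v^{2}\right) \left(-6 + v\right) \frac{1}{2 v} = v^{2} \left(-3 + v^{2}\right) \frac{-6 + v}{2 v} = \frac{v \left(-6 + v\right) \left(-3 + v^{2}\right)}{2}$)
$S{\left(1 \right)} 3459 = \frac{1}{2} \cdot 1 \left(-6 + 1\right) \left(-3 + 1^{2}\right) 3459 = \frac{1}{2} \cdot 1 \left(-5\right) \left(-3 + 1\right) 3459 = \frac{1}{2} \cdot 1 \left(-5\right) \left(-2\right) 3459 = 5 \cdot 3459 = 17295$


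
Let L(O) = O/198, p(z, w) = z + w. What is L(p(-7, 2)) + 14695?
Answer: 2909605/198 ≈ 14695.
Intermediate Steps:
p(z, w) = w + z
L(O) = O/198 (L(O) = O*(1/198) = O/198)
L(p(-7, 2)) + 14695 = (2 - 7)/198 + 14695 = (1/198)*(-5) + 14695 = -5/198 + 14695 = 2909605/198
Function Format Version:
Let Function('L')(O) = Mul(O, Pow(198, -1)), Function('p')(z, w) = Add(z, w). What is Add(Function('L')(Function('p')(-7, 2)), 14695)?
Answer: Rational(2909605, 198) ≈ 14695.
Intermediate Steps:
Function('p')(z, w) = Add(w, z)
Function('L')(O) = Mul(Rational(1, 198), O) (Function('L')(O) = Mul(O, Rational(1, 198)) = Mul(Rational(1, 198), O))
Add(Function('L')(Function('p')(-7, 2)), 14695) = Add(Mul(Rational(1, 198), Add(2, -7)), 14695) = Add(Mul(Rational(1, 198), -5), 14695) = Add(Rational(-5, 198), 14695) = Rational(2909605, 198)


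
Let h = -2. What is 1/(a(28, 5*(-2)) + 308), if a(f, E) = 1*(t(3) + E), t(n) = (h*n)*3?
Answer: 1/280 ≈ 0.0035714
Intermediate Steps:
t(n) = -6*n (t(n) = -2*n*3 = -6*n)
a(f, E) = -18 + E (a(f, E) = 1*(-6*3 + E) = 1*(-18 + E) = -18 + E)
1/(a(28, 5*(-2)) + 308) = 1/((-18 + 5*(-2)) + 308) = 1/((-18 - 10) + 308) = 1/(-28 + 308) = 1/280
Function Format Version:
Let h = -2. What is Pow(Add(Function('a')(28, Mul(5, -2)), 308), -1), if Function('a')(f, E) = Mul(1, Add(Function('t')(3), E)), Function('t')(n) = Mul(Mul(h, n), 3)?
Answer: Rational(1, 280) ≈ 0.0035714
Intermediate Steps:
Function('t')(n) = Mul(-6, n) (Function('t')(n) = Mul(Mul(-2, n), 3) = Mul(-6, n))
Function('a')(f, E) = Add(-18, E) (Function('a')(f, E) = Mul(1, Add(Mul(-6, 3), E)) = Mul(1, Add(-18, E)) = Add(-18, E))
Pow(Add(Function('a')(28, Mul(5, -2)), 308), -1) = Pow(Add(Add(-18, Mul(5, -2)), 308), -1) = Pow(Add(Add(-18, -10), 308), -1) = Pow(Add(-28, 308), -1) = Pow(280, -1) = Rational(1, 280)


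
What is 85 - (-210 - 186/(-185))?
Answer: 54389/185 ≈ 293.99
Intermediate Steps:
85 - (-210 - 186/(-185)) = 85 - (-210 - 186*(-1/185)) = 85 - (-210 + 186/185) = 85 - 1*(-38664/185) = 85 + 38664/185 = 54389/185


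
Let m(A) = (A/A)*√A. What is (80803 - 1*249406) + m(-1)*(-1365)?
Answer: -168603 - 1365*I ≈ -1.686e+5 - 1365.0*I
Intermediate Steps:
m(A) = √A (m(A) = 1*√A = √A)
(80803 - 1*249406) + m(-1)*(-1365) = (80803 - 1*249406) + √(-1)*(-1365) = (80803 - 249406) + I*(-1365) = -168603 - 1365*I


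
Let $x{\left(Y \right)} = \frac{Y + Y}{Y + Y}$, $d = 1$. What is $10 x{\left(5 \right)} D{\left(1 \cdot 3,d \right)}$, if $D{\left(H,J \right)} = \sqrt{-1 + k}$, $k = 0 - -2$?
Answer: $10$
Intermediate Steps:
$k = 2$ ($k = 0 + 2 = 2$)
$x{\left(Y \right)} = 1$ ($x{\left(Y \right)} = \frac{2 Y}{2 Y} = 2 Y \frac{1}{2 Y} = 1$)
$D{\left(H,J \right)} = 1$ ($D{\left(H,J \right)} = \sqrt{-1 + 2} = \sqrt{1} = 1$)
$10 x{\left(5 \right)} D{\left(1 \cdot 3,d \right)} = 10 \cdot 1 \cdot 1 = 10 \cdot 1 = 10$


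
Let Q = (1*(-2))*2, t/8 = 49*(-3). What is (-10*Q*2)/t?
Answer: -10/147 ≈ -0.068027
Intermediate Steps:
t = -1176 (t = 8*(49*(-3)) = 8*(-147) = -1176)
Q = -4 (Q = -2*2 = -4)
(-10*Q*2)/t = (-10*(-4)*2)/(-1176) = (40*2)*(-1/1176) = 80*(-1/1176) = -10/147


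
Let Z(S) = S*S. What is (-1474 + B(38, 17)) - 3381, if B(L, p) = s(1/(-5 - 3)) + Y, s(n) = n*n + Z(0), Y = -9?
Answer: -311295/64 ≈ -4864.0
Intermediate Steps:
Z(S) = S²
s(n) = n² (s(n) = n*n + 0² = n² + 0 = n²)
B(L, p) = -575/64 (B(L, p) = (1/(-5 - 3))² - 9 = (1/(-8))² - 9 = (-⅛)² - 9 = 1/64 - 9 = -575/64)
(-1474 + B(38, 17)) - 3381 = (-1474 - 575/64) - 3381 = -94911/64 - 3381 = -311295/64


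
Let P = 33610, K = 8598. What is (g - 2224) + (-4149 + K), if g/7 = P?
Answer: 237495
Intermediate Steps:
g = 235270 (g = 7*33610 = 235270)
(g - 2224) + (-4149 + K) = (235270 - 2224) + (-4149 + 8598) = 233046 + 4449 = 237495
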